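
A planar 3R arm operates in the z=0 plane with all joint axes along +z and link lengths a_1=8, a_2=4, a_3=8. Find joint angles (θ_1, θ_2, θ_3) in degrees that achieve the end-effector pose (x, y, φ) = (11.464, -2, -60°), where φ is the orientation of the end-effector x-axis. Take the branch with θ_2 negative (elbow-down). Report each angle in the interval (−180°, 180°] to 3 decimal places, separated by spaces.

60.001 -90.001 -29.999

wrist centre = target − a_3·(cos φ, sin φ) = (7.4640, 4.9282)
cos θ_2 = (79.9985−8²−4²)/(2·8·4) = -0.0000; θ_2 = -90.0014° (elbow-down)
β = atan2(4.9282,7.4640) = 33.4353°; ψ = atan2(-4.0000,7.9999) = -26.5653°
θ_1 = β − ψ = 60.0006°
θ_3 = φ − θ_1 − θ_2 = -29.9993° (wrapped to (-180°,180°])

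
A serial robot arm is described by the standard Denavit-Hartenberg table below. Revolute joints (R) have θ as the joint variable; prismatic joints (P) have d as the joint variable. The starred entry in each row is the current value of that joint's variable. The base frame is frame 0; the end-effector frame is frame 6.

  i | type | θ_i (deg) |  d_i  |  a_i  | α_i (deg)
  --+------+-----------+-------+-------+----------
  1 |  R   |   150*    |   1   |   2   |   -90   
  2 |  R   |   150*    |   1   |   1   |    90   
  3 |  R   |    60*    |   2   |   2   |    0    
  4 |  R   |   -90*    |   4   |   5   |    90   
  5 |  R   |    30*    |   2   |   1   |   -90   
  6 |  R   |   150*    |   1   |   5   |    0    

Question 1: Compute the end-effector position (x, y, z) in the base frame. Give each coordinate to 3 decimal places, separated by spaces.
after link 1: o_1 = (-1.7321, 1.0000, 1.0000)
after link 2: o_2 = (-1.4821, -0.2990, 0.5000)
after link 3: o_3 = (-2.4641, -1.7321, -1.7321)
after link 4: o_4 = (0.3014, -0.4420, -7.3612)
after link 5: o_5 = (0.9800, 1.6663, -7.6692)
after link 6: o_6 = (-2.4255, -1.3213, -5.3289)

-2.426 -1.321 -5.329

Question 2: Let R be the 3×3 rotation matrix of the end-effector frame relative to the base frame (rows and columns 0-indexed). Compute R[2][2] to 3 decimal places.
End-effector z-axis (col 2 of R) = (-0.8248,0.1875,-0.5335)
R[2][2] = -0.5335

-0.533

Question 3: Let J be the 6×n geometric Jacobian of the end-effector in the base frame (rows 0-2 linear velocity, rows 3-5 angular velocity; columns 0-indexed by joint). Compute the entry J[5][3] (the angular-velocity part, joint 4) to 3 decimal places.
axis z_3 = (-0.4330,0.2500,-0.8660); lever o_n−o_3 = (0.0386,0.4107,-3.5969)
cross product → J_v[:, 3] = (-0.5435,-1.5909,-0.1875)
J_ω[:, 3] = z_3
entry J[5][3] = -0.8660

-0.866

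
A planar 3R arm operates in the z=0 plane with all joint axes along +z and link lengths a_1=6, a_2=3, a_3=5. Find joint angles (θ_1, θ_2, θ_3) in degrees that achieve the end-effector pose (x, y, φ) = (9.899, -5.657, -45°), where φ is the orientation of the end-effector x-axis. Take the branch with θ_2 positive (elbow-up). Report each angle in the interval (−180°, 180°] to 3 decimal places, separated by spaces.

-45.004 90.009 -90.005

wrist centre = target − a_3·(cos φ, sin φ) = (6.3635, -2.1215)
cos θ_2 = (44.9943−6²−3²)/(2·6·3) = -0.0002; θ_2 = 90.0090° (elbow-up)
β = atan2(-2.1215,6.3635) = -18.4375°; ψ = atan2(3.0000,5.9995) = 26.5669°
θ_1 = β − ψ = -45.0043°
θ_3 = φ − θ_1 − θ_2 = -90.0047° (wrapped to (-180°,180°])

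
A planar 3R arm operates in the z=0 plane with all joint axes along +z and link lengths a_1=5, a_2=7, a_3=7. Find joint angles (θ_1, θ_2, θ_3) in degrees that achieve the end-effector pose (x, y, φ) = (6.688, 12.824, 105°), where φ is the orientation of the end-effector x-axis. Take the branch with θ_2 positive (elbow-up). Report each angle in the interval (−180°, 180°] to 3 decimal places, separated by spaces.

0.002 60.000 44.997

wrist centre = target − a_3·(cos φ, sin φ) = (8.4997, 6.0625)
cos θ_2 = (108.9996−5²−7²)/(2·5·7) = 0.5000; θ_2 = 60.0004° (elbow-up)
β = atan2(6.0625,8.4997) = 35.4987°; ψ = atan2(6.0622,8.5000) = 35.4966°
θ_1 = β − ψ = 0.0021°
θ_3 = φ − θ_1 − θ_2 = 44.9975° (wrapped to (-180°,180°])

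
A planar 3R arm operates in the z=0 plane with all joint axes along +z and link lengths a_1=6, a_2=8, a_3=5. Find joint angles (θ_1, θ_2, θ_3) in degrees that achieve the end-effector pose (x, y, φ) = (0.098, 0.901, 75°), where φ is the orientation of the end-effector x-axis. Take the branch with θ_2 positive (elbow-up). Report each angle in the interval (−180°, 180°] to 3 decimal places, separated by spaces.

150.008 149.996 134.996

wrist centre = target − a_3·(cos φ, sin φ) = (-1.1961, -3.9286)
cos θ_2 = (16.8648−6²−8²)/(2·6·8) = -0.8660; θ_2 = 149.9962° (elbow-up)
β = atan2(-3.9286,-1.1961) = -106.9332°; ψ = atan2(4.0005,-0.9279) = 103.0592°
θ_1 = β − ψ = -209.9924°
θ_3 = φ − θ_1 − θ_2 = 134.9962° (wrapped to (-180°,180°])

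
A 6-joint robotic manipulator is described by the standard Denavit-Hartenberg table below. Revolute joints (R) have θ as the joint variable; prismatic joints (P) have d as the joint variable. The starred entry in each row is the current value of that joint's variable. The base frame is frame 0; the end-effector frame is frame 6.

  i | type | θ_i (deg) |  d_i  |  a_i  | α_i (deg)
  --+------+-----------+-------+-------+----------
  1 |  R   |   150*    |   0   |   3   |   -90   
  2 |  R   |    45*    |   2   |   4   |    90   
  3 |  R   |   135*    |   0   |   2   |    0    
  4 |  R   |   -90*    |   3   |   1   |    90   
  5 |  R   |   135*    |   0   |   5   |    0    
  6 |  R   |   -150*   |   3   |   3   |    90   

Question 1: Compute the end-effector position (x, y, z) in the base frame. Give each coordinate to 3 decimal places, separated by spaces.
after link 1: o_1 = (-2.5981, 1.5000, 0.0000)
after link 2: o_2 = (-6.0476, 1.1822, -2.8284)
after link 3: o_3 = (-5.8886, -0.5426, -1.8284)
after link 4: o_4 = (-8.5123, 0.1557, -0.2071)
after link 5: o_5 = (-7.8965, 2.6869, 4.0607)
after link 6: o_6 = (-9.9387, 3.9494, 0.5627)

-9.939 3.949 0.563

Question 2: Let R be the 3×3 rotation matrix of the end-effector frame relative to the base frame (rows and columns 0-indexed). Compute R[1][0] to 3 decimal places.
-0.442

End-effector x-axis (col 0 of R) = (-0.6013,-0.4415,-0.6660)
R[1][0] = -0.4415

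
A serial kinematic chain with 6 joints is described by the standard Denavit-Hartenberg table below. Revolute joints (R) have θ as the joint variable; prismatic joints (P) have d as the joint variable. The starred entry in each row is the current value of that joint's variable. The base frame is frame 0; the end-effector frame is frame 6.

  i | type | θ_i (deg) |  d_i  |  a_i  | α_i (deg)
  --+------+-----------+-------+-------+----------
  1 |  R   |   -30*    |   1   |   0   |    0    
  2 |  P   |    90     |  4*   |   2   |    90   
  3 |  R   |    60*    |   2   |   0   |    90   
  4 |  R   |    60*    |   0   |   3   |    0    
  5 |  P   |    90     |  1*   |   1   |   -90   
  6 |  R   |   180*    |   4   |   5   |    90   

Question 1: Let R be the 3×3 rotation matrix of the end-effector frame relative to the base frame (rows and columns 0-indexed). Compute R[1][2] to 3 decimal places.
End-effector z-axis (col 2 of R) = (-0.4330,-0.7500,0.5000)
R[1][2] = -0.7500

-0.750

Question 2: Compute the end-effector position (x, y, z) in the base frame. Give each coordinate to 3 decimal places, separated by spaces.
after link 1: o_1 = (0.0000, 0.0000, 1.0000)
after link 2: o_2 = (1.0000, 1.7321, 5.0000)
after link 3: o_3 = (2.7321, 0.7321, 5.0000)
after link 4: o_4 = (5.3571, 0.0825, 6.2990)
after link 5: o_5 = (6.0066, 0.2075, 5.0490)
after link 6: o_6 = (1.4240, 4.1986, 7.0670)

1.424 4.199 7.067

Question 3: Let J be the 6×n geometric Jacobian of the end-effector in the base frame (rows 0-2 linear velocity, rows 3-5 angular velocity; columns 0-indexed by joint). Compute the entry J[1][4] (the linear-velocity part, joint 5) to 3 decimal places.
0.750

prismatic axis z_4 = (0.4330,0.7500,-0.5000)
J_v[:, 4] = z_4; J_ω[:, 4] = (0,0,0)
entry J[1][4] = 0.7500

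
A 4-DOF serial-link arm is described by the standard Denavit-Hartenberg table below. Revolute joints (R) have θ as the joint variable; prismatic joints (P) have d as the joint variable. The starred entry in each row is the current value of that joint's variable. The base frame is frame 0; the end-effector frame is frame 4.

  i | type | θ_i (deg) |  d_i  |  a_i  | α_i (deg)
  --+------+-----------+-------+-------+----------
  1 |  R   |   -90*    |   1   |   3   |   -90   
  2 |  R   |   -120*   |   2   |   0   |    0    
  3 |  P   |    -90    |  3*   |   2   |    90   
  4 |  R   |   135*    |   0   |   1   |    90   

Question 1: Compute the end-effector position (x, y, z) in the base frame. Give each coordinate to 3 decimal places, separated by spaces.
5.707 -1.880 0.354

after link 1: o_1 = (0.0000, -3.0000, 1.0000)
after link 2: o_2 = (2.0000, -3.0000, 1.0000)
after link 3: o_3 = (5.0000, -1.2679, 0.0000)
after link 4: o_4 = (5.7071, -1.8803, 0.3536)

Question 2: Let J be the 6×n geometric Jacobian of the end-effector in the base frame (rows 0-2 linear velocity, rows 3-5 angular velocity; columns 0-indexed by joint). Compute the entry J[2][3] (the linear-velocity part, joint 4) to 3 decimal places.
0.354

axis z_3 = (0.0000,-0.5000,-0.8660); lever o_n−o_3 = (0.7071,-0.6124,0.3536)
cross product → J_v[:, 3] = (-0.7071,-0.6124,0.3536)
J_ω[:, 3] = z_3
entry J[2][3] = 0.3536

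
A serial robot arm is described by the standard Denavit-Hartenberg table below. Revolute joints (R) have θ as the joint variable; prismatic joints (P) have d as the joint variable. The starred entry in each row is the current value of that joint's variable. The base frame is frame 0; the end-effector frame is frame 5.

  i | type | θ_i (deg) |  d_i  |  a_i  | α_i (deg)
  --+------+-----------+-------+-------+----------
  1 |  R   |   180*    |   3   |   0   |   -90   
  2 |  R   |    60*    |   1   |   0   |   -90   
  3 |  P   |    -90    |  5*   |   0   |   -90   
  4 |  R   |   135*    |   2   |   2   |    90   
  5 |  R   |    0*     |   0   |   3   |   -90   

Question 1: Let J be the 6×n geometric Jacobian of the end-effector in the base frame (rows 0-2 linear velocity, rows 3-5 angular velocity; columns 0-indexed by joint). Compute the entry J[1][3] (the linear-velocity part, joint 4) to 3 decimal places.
axis z_3 = (-0.5000,0.0000,-0.8660); lever o_n−o_3 = (-4.0619,3.5355,0.0357)
cross product → J_v[:, 3] = (3.0619,3.5355,-1.7678)
J_ω[:, 3] = z_3
entry J[1][3] = 3.5355

3.536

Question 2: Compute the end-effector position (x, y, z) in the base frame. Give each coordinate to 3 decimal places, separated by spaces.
0.268 2.536 0.536

after link 1: o_1 = (0.0000, 0.0000, 3.0000)
after link 2: o_2 = (-0.0000, -1.0000, 3.0000)
after link 3: o_3 = (4.3301, -1.0000, 0.5000)
after link 4: o_4 = (2.1054, 0.4142, -0.5249)
after link 5: o_5 = (0.2683, 2.5355, 0.5357)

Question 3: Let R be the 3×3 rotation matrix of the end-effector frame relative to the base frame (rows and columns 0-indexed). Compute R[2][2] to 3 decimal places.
End-effector z-axis (col 2 of R) = (-0.5000,0.0000,-0.8660)
R[2][2] = -0.8660

-0.866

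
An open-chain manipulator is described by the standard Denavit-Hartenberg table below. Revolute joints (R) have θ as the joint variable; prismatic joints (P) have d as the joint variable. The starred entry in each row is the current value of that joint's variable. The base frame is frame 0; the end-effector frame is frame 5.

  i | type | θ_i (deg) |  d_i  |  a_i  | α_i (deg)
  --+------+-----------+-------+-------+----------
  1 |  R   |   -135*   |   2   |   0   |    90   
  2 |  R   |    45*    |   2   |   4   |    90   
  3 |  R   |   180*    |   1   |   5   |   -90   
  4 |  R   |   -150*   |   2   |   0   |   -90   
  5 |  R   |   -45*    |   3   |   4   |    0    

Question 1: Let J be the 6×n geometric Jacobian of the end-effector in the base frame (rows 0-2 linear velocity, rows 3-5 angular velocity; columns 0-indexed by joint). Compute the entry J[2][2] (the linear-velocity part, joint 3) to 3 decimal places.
axis z_2 = (-0.5000,-0.5000,-0.7071); lever o_n−o_2 = (2.9333,-3.8951,-6.4084)
cross product → J_v[:, 2] = (0.4499,-5.2784,3.4142)
J_ω[:, 2] = z_2
entry J[2][2] = 3.4142

3.414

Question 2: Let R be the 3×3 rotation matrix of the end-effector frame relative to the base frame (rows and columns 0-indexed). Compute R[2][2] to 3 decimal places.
-0.966

End-effector z-axis (col 2 of R) = (-0.1830,-0.1830,-0.9659)
R[2][2] = -0.9659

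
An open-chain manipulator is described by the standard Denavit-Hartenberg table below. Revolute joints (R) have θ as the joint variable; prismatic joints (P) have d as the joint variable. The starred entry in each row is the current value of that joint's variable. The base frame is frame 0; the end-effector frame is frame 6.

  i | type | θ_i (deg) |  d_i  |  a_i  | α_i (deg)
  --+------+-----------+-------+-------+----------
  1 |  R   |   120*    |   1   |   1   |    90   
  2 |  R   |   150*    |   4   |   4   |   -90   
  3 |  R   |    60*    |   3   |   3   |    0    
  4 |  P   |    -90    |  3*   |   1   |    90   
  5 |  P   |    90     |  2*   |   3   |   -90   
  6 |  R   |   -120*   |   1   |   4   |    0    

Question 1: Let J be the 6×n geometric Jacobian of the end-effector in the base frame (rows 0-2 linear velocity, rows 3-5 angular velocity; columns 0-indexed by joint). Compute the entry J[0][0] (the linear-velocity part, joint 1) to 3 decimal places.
1.174

axis z_0 = ẑ; lever o_n−o_0 = (7.7607,-1.1740,-3.6782)
cross product → J_v[:, 0] = (1.1740,7.7607,-0.0000)
J_ω[:, 0] = z_0
entry J[0][0] = 1.1740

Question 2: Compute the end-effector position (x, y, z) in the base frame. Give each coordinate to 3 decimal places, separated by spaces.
7.761 -1.174 -3.678

after link 1: o_1 = (-0.5000, 0.8660, 1.0000)
after link 2: o_2 = (4.6962, -0.1340, 3.0000)
after link 3: o_3 = (3.8457, -3.8571, 1.1519)
after link 4: o_4 = (5.4037, -5.5556, -1.0131)
after link 5: o_5 = (7.2207, -5.2386, -4.1112)
after link 6: o_6 = (7.7607, -1.1740, -3.6782)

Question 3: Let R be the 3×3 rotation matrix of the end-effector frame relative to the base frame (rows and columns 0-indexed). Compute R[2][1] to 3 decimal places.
End-effector y-axis (col 1 of R) = (0.4833,0.0290,-0.8750)
R[2][1] = -0.8750

-0.875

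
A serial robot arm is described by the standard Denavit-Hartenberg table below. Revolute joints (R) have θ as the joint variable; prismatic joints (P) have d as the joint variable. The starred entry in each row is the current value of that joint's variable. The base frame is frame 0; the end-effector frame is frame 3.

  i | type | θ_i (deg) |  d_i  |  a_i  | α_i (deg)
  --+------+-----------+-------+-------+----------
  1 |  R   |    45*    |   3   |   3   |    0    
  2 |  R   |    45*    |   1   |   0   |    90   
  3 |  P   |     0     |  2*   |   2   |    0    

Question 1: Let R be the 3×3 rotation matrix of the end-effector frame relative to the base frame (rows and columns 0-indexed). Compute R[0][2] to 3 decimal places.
End-effector z-axis (col 2 of R) = (1.0000,-0.0000,0.0000)
R[0][2] = 1.0000

1.000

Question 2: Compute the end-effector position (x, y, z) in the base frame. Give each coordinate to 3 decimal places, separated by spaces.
after link 1: o_1 = (2.1213, 2.1213, 3.0000)
after link 2: o_2 = (2.1213, 2.1213, 4.0000)
after link 3: o_3 = (4.1213, 4.1213, 4.0000)

4.121 4.121 4.000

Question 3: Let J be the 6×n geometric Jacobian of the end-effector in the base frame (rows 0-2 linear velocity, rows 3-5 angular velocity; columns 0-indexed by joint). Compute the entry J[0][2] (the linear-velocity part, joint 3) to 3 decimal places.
1.000

prismatic axis z_2 = (1.0000,-0.0000,0.0000)
J_v[:, 2] = z_2; J_ω[:, 2] = (0,0,0)
entry J[0][2] = 1.0000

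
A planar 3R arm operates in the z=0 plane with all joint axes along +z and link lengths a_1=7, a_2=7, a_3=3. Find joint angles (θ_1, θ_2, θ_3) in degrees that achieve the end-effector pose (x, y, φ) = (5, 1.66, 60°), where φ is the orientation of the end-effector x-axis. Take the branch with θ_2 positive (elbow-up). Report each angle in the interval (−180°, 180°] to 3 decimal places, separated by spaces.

-90.004 149.999 0.004

wrist centre = target − a_3·(cos φ, sin φ) = (3.5000, -0.9381)
cos θ_2 = (13.1300−7²−7²)/(2·7·7) = -0.8660; θ_2 = 149.9994° (elbow-up)
β = atan2(-0.9381,3.5000) = -15.0039°; ψ = atan2(3.5001,0.9379) = 74.9997°
θ_1 = β − ψ = -90.0036°
θ_3 = φ − θ_1 − θ_2 = 0.0042° (wrapped to (-180°,180°])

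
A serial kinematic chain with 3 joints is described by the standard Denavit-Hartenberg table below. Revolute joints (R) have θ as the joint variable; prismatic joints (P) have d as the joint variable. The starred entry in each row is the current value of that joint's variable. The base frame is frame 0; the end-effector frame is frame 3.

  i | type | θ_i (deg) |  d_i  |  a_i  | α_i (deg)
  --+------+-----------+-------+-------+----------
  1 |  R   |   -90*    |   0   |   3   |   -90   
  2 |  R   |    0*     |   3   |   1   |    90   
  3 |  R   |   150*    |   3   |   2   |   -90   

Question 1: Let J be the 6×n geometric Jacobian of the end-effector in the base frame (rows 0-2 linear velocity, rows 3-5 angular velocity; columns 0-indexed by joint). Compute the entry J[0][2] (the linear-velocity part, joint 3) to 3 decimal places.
-1.732

axis z_2 = (0.0000,0.0000,1.0000); lever o_n−o_2 = (1.0000,1.7321,3.0000)
cross product → J_v[:, 2] = (-1.7321,1.0000,0.0000)
J_ω[:, 2] = z_2
entry J[0][2] = -1.7321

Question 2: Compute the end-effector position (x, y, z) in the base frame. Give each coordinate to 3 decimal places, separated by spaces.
after link 1: o_1 = (0.0000, -3.0000, 0.0000)
after link 2: o_2 = (3.0000, -4.0000, 0.0000)
after link 3: o_3 = (4.0000, -2.2679, 3.0000)

4.000 -2.268 3.000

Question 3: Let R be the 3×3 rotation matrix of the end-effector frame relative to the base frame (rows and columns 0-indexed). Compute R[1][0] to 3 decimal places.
End-effector x-axis (col 0 of R) = (0.5000,0.8660,0.0000)
R[1][0] = 0.8660

0.866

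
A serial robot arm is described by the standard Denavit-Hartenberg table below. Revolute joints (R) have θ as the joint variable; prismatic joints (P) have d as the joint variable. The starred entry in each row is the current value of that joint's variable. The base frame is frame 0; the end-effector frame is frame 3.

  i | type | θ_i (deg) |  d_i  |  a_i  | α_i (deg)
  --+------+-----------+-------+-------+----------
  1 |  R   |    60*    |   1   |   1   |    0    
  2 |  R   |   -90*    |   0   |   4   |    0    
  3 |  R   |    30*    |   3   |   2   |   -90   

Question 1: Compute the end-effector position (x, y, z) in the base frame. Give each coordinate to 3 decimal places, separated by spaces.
5.964 -1.134 4.000

after link 1: o_1 = (0.5000, 0.8660, 1.0000)
after link 2: o_2 = (3.9641, -1.1340, 1.0000)
after link 3: o_3 = (5.9641, -1.1340, 4.0000)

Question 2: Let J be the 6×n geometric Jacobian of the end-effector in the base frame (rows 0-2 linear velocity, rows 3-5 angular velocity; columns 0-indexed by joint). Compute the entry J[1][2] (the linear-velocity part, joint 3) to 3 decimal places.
axis z_2 = (0.0000,0.0000,1.0000); lever o_n−o_2 = (2.0000,-0.0000,3.0000)
cross product → J_v[:, 2] = (0.0000,2.0000,-0.0000)
J_ω[:, 2] = z_2
entry J[1][2] = 2.0000

2.000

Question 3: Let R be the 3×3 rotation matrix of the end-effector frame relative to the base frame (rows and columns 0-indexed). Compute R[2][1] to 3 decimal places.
-1.000

End-effector y-axis (col 1 of R) = (0.0000,0.0000,-1.0000)
R[2][1] = -1.0000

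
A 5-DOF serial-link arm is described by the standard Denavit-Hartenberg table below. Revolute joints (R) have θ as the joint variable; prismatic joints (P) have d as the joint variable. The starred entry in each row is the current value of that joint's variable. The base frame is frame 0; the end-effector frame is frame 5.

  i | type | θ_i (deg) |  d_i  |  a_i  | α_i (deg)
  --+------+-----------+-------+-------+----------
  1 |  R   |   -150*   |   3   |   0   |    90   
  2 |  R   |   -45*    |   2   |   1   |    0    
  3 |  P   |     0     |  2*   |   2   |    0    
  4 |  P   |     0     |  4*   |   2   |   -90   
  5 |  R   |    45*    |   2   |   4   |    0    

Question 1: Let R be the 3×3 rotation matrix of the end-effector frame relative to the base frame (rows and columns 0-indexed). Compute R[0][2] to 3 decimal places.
-0.612

End-effector z-axis (col 2 of R) = (-0.6124,-0.3536,0.7071)
R[0][2] = -0.6124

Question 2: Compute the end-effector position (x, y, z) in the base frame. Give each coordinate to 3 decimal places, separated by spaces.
after link 1: o_1 = (0.0000, 0.0000, 3.0000)
after link 2: o_2 = (-1.6124, 1.3785, 2.2929)
after link 3: o_3 = (-3.8371, 2.4034, 0.8787)
after link 4: o_4 = (-7.0619, 5.1604, -0.5355)
after link 5: o_5 = (-8.6044, 1.0038, -1.1213)

-8.604 1.004 -1.121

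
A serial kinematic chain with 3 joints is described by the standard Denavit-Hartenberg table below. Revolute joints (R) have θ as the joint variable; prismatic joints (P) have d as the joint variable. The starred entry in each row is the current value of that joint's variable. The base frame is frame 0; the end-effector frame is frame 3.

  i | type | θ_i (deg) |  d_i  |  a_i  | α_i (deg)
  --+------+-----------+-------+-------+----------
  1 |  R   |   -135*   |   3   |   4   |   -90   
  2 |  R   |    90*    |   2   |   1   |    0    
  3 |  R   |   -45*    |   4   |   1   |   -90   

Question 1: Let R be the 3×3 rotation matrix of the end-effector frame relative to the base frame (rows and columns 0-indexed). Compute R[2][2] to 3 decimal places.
End-effector z-axis (col 2 of R) = (0.5000,0.5000,-0.7071)
R[2][2] = -0.7071

-0.707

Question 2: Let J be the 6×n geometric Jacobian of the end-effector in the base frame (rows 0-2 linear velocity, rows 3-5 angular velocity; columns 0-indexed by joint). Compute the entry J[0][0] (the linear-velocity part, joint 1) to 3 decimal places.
7.571

axis z_0 = ẑ; lever o_n−o_0 = (0.9142,-7.5711,1.2929)
cross product → J_v[:, 0] = (7.5711,0.9142,-0.0000)
J_ω[:, 0] = z_0
entry J[0][0] = 7.5711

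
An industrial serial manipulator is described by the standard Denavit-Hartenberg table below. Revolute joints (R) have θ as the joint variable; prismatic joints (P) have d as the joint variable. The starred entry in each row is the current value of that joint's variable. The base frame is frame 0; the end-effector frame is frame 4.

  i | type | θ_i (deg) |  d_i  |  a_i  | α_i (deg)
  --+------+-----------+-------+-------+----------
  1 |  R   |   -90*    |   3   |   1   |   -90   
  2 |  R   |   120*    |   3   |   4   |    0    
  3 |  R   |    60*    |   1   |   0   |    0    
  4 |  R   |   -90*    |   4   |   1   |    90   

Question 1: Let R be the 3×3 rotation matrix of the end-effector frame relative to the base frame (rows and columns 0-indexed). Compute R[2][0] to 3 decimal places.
-1.000

End-effector x-axis (col 0 of R) = (0.0000,-0.0000,-1.0000)
R[2][0] = -1.0000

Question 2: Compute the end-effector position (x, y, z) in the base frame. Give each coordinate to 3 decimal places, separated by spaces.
8.000 1.000 -1.464

after link 1: o_1 = (0.0000, -1.0000, 3.0000)
after link 2: o_2 = (3.0000, 1.0000, -0.4641)
after link 3: o_3 = (4.0000, 1.0000, -0.4641)
after link 4: o_4 = (8.0000, 1.0000, -1.4641)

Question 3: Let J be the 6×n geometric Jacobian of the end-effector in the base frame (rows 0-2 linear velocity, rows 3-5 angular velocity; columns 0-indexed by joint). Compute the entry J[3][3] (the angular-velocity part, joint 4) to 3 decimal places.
1.000

axis z_3 = (1.0000,0.0000,0.0000); lever o_n−o_3 = (4.0000,0.0000,-1.0000)
cross product → J_v[:, 3] = (-0.0000,1.0000,-0.0000)
J_ω[:, 3] = z_3
entry J[3][3] = 1.0000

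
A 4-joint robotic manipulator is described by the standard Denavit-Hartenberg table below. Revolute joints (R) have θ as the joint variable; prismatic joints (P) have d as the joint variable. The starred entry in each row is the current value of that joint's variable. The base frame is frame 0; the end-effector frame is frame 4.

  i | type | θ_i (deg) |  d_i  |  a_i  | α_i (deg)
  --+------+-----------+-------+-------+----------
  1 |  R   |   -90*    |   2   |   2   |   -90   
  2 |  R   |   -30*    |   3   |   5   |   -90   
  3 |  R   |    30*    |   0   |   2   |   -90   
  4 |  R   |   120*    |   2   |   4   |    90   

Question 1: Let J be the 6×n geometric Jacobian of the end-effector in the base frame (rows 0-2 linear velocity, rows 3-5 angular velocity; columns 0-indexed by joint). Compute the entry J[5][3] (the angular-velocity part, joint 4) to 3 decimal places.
axis z_3 = (-0.8660,0.4330,-0.2500); lever o_n−o_3 = (-0.7321,4.0981,1.6340)
cross product → J_v[:, 3] = (1.7321,1.5981,-3.2321)
J_ω[:, 3] = z_3
entry J[5][3] = -0.2500

-0.250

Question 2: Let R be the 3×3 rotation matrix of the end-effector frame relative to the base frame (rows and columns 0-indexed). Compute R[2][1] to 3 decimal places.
End-effector y-axis (col 1 of R) = (-0.8660,0.4330,-0.2500)
R[2][1] = -0.2500

-0.250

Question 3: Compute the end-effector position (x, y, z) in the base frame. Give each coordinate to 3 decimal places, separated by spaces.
after link 1: o_1 = (0.0000, -2.0000, 2.0000)
after link 2: o_2 = (3.0000, -6.3301, 4.5000)
after link 3: o_3 = (2.0000, -7.8301, 5.3660)
after link 4: o_4 = (1.2679, -3.7321, 7.0000)

1.268 -3.732 7.000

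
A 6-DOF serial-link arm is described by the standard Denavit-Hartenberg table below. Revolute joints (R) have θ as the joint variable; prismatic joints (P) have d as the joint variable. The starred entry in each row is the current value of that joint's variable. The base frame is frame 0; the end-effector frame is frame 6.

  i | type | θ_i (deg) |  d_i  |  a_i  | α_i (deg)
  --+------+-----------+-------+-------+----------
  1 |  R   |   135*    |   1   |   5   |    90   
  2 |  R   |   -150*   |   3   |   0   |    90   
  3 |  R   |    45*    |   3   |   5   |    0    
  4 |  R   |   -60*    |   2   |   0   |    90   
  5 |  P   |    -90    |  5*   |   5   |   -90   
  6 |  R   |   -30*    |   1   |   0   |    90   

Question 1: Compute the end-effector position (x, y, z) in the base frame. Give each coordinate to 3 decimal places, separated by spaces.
after link 1: o_1 = (-3.5355, 3.5355, 1.0000)
after link 2: o_2 = (-1.4142, 5.6569, 1.0000)
after link 3: o_3 = (4.3115, 4.9311, 1.8303)
after link 4: o_4 = (5.0186, 4.2240, 3.5624)
after link 5: o_5 = (-0.9567, 3.3692, -0.1207)
after link 6: o_6 = (-0.5482, 2.5947, -0.6037)

-0.548 2.595 -0.604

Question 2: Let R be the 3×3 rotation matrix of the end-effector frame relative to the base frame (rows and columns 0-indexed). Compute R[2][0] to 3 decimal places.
-0.685

End-effector x-axis (col 0 of R) = (-0.7269,0.0439,-0.6853)
R[2][0] = -0.6853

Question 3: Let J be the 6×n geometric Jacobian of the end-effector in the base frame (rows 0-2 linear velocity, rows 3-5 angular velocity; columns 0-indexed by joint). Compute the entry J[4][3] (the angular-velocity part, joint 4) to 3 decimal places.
-0.354

axis z_3 = (0.3536,-0.3536,0.8660); lever o_n−o_3 = (-4.8597,-2.3365,-2.4340)
cross product → J_v[:, 3] = (2.8840,-3.3481,-2.5442)
J_ω[:, 3] = z_3
entry J[4][3] = -0.3536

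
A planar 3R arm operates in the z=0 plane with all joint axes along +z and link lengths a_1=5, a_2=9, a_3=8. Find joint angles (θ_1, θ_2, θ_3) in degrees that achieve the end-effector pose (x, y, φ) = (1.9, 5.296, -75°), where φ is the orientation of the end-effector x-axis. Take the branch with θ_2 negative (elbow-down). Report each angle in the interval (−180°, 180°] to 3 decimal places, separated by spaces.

wrist centre = target − a_3·(cos φ, sin φ) = (-0.1706, 13.0234)
cos θ_2 = (169.6382−5²−9²)/(2·5·9) = 0.7071; θ_2 = -45.0013° (elbow-down)
β = atan2(13.0234,-0.1706) = 90.7503°; ψ = atan2(-6.3641,11.3638) = -29.2502°
θ_1 = β − ψ = 120.0005°
θ_3 = φ − θ_1 − θ_2 = -149.9992° (wrapped to (-180°,180°])

120.001 -45.001 -149.999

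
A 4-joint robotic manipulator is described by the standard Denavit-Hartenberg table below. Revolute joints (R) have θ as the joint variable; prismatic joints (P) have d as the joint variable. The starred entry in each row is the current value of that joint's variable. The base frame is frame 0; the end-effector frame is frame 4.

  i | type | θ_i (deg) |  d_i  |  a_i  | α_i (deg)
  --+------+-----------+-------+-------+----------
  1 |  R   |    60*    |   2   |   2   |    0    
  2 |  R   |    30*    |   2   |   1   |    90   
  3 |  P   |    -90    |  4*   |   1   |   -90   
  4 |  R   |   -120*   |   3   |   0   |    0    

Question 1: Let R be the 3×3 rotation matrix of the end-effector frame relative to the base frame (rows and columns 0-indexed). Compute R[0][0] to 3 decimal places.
0.866

End-effector x-axis (col 0 of R) = (0.8660,-0.0000,0.5000)
R[0][0] = 0.8660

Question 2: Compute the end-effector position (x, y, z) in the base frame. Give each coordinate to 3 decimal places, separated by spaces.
5.000 5.732 3.000

after link 1: o_1 = (1.0000, 1.7321, 2.0000)
after link 2: o_2 = (1.0000, 2.7321, 4.0000)
after link 3: o_3 = (5.0000, 2.7321, 3.0000)
after link 4: o_4 = (5.0000, 5.7321, 3.0000)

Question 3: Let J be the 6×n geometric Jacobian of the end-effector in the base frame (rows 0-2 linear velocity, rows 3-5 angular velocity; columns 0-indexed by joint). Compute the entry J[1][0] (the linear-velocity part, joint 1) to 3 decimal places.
axis z_0 = ẑ; lever o_n−o_0 = (5.0000,5.7321,3.0000)
cross product → J_v[:, 0] = (-5.7321,5.0000,0.0000)
J_ω[:, 0] = z_0
entry J[1][0] = 5.0000

5.000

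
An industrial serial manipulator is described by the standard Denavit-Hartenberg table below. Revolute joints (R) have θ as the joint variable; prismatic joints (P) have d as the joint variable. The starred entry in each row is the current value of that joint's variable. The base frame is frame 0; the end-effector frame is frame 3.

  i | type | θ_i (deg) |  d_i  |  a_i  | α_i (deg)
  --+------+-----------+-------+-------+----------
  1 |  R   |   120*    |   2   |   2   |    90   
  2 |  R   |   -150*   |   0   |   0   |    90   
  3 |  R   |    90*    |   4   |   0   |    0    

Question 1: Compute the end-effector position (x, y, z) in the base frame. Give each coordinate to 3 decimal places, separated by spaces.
after link 1: o_1 = (-1.0000, 1.7321, 2.0000)
after link 2: o_2 = (-1.0000, 1.7321, 2.0000)
after link 3: o_3 = (-0.0000, 0.0000, 5.4641)

-0.000 0.000 5.464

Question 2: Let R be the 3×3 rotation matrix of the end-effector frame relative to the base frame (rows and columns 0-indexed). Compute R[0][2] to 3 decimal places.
0.250

End-effector z-axis (col 2 of R) = (0.2500,-0.4330,0.8660)
R[0][2] = 0.2500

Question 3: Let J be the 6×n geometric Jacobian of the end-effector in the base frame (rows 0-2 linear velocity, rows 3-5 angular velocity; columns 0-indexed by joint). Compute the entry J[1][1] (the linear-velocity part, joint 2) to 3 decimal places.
axis z_1 = (0.8660,0.5000,0.0000); lever o_n−o_1 = (1.0000,-1.7321,3.4641)
cross product → J_v[:, 1] = (1.7321,-3.0000,-2.0000)
J_ω[:, 1] = z_1
entry J[1][1] = -3.0000

-3.000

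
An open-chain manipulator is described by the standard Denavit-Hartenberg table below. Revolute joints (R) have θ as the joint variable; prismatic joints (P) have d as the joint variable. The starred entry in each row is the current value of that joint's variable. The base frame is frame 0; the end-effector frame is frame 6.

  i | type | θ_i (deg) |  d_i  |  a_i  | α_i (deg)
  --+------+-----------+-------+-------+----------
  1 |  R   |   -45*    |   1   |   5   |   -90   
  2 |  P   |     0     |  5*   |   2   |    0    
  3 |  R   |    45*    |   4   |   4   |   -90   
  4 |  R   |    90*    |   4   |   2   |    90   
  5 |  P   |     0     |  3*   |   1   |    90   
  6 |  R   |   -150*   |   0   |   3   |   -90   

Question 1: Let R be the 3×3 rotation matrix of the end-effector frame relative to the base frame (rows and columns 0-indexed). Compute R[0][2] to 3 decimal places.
End-effector z-axis (col 2 of R) = (-0.7866,0.0795,0.6124)
R[0][2] = -0.7866

-0.787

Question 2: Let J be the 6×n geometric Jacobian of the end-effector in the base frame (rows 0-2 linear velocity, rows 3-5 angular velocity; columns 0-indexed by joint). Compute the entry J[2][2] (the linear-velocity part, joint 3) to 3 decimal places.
-1.061

axis z_2 = (0.7071,0.7071,0.0000); lever o_n−o_2 = (3.2942,1.7942,-6.7175)
cross product → J_v[:, 2] = (-4.7500,4.7500,-1.0607)
J_ω[:, 2] = z_2
entry J[2][2] = -1.0607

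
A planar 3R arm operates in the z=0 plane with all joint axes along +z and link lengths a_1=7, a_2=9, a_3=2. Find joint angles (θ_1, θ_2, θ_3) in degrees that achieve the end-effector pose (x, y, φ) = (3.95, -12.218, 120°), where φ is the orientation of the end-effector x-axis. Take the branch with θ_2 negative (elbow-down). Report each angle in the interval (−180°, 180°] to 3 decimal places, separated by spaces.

-45.004 -44.993 -150.004

wrist centre = target − a_3·(cos φ, sin φ) = (4.9500, -13.9501)
cos θ_2 = (219.1064−7²−9²)/(2·7·9) = 0.7072; θ_2 = -44.9929° (elbow-down)
β = atan2(-13.9501,4.9500) = -70.4634°; ψ = atan2(-6.3632,13.3647) = -25.4599°
θ_1 = β − ψ = -45.0035°
θ_3 = φ − θ_1 − θ_2 = -150.0035° (wrapped to (-180°,180°])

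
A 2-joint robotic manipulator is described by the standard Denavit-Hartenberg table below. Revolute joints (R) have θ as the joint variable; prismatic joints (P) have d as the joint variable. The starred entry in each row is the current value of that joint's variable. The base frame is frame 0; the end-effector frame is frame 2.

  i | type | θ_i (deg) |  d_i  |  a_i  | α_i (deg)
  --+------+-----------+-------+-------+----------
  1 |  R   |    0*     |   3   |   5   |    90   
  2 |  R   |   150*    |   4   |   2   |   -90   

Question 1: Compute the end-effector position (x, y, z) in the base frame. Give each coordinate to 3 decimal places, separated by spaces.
3.268 -4.000 4.000

after link 1: o_1 = (5.0000, 0.0000, 3.0000)
after link 2: o_2 = (3.2679, -4.0000, 4.0000)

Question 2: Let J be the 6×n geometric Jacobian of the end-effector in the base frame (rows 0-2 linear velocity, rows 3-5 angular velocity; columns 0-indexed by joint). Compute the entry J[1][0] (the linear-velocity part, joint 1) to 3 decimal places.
axis z_0 = ẑ; lever o_n−o_0 = (3.2679,-4.0000,4.0000)
cross product → J_v[:, 0] = (4.0000,3.2679,-0.0000)
J_ω[:, 0] = z_0
entry J[1][0] = 3.2679

3.268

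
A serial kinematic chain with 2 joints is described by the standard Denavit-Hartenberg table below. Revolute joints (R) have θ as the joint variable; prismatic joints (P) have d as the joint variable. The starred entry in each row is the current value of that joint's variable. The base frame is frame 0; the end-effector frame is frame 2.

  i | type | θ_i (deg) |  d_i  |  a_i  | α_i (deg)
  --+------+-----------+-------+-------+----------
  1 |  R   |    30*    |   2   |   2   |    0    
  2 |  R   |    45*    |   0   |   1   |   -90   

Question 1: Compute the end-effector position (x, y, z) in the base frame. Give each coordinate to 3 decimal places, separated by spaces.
1.991 1.966 2.000

after link 1: o_1 = (1.7321, 1.0000, 2.0000)
after link 2: o_2 = (1.9909, 1.9659, 2.0000)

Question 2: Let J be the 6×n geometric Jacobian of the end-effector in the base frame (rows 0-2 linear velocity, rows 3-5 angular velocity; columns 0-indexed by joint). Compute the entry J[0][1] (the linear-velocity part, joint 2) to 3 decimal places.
-0.966

axis z_1 = (0.0000,0.0000,1.0000); lever o_n−o_1 = (0.2588,0.9659,0.0000)
cross product → J_v[:, 1] = (-0.9659,0.2588,0.0000)
J_ω[:, 1] = z_1
entry J[0][1] = -0.9659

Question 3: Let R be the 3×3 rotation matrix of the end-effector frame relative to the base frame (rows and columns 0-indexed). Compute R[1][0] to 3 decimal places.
End-effector x-axis (col 0 of R) = (0.2588,0.9659,0.0000)
R[1][0] = 0.9659

0.966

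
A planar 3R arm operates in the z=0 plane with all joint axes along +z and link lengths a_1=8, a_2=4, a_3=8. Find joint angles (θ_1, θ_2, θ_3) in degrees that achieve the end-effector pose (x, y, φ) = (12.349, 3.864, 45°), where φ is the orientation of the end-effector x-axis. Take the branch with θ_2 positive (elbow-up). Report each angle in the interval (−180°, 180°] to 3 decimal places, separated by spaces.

wrist centre = target − a_3·(cos φ, sin φ) = (6.6921, -1.7929)
cos θ_2 = (47.9991−8²−4²)/(2·8·4) = -0.5000; θ_2 = 120.0009° (elbow-up)
β = atan2(-1.7929,6.6921) = -14.9976°; ψ = atan2(3.4641,5.9999) = 30.0000°
θ_1 = β − ψ = -44.9976°
θ_3 = φ − θ_1 − θ_2 = -30.0033° (wrapped to (-180°,180°])

-44.998 120.001 -30.003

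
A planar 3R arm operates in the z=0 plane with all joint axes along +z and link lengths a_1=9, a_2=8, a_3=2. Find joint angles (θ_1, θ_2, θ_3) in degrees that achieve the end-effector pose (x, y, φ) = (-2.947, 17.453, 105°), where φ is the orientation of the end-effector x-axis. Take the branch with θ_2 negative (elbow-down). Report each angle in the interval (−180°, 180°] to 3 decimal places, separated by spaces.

wrist centre = target − a_3·(cos φ, sin φ) = (-2.4294, 15.5211)
cos θ_2 = (246.8078−9²−8²)/(2·9·8) = 0.7070; θ_2 = -45.0087° (elbow-down)
β = atan2(15.5211,-2.4294) = 98.8957°; ψ = atan2(-5.6577,14.6560) = -21.1083°
θ_1 = β − ψ = 120.0040°
θ_3 = φ − θ_1 − θ_2 = 30.0047° (wrapped to (-180°,180°])

120.004 -45.009 30.005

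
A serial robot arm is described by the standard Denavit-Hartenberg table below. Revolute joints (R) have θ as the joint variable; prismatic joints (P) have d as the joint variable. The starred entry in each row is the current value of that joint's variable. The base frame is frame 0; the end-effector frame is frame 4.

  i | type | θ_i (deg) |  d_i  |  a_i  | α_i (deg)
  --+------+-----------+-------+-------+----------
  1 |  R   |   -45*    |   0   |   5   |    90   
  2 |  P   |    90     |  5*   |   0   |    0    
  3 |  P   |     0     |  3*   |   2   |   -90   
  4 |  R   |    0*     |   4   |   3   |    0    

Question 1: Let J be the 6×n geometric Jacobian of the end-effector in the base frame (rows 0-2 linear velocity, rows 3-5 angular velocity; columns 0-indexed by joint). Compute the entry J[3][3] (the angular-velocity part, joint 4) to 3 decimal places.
axis z_3 = (-0.7071,0.7071,0.0000); lever o_n−o_3 = (-2.8284,2.8284,3.0000)
cross product → J_v[:, 3] = (2.1213,2.1213,-0.0000)
J_ω[:, 3] = z_3
entry J[3][3] = -0.7071

-0.707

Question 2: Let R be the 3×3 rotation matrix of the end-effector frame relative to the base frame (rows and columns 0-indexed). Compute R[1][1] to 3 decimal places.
End-effector y-axis (col 1 of R) = (0.7071,0.7071,-0.0000)
R[1][1] = 0.7071

0.707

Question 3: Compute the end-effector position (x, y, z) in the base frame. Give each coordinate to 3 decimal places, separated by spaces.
-4.950 -6.364 5.000

after link 1: o_1 = (3.5355, -3.5355, 0.0000)
after link 2: o_2 = (0.0000, -7.0711, 0.0000)
after link 3: o_3 = (-2.1213, -9.1924, 2.0000)
after link 4: o_4 = (-4.9497, -6.3640, 5.0000)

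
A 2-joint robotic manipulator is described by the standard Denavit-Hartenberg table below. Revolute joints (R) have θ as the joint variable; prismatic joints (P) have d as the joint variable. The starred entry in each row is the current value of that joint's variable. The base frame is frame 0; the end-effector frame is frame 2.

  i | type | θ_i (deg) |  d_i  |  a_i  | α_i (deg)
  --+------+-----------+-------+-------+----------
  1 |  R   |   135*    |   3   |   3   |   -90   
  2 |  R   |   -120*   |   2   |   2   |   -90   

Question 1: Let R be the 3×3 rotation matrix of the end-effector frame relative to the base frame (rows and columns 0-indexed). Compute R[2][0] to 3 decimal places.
0.866

End-effector x-axis (col 0 of R) = (0.3536,-0.3536,0.8660)
R[2][0] = 0.8660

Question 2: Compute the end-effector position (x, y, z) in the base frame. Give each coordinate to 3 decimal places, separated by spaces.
-2.828 0.000 4.732

after link 1: o_1 = (-2.1213, 2.1213, 3.0000)
after link 2: o_2 = (-2.8284, 0.0000, 4.7321)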